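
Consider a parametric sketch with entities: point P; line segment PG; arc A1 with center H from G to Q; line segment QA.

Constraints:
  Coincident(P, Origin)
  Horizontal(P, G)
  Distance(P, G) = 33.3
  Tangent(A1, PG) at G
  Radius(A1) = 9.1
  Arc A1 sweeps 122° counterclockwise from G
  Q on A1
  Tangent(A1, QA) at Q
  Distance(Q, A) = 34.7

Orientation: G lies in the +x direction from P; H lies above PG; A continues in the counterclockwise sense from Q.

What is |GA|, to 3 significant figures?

44.6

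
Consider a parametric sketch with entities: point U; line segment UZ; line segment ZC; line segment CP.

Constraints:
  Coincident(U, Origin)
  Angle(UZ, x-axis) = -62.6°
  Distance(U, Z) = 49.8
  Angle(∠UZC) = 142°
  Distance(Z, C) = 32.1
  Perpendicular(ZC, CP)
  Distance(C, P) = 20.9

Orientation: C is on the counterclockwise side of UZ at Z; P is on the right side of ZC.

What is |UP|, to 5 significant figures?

88.024

U is at the origin; UZ runs at -62.6° with length 49.8, so Z = 49.8·(cos -62.6°, sin -62.6°) = (22.918, -44.213). ∠UZC = 142.0°, so ZC runs at -62.6° + (180° − 142.0°) = -24.600° from the x-axis; with |ZC| = 32.1, C = Z + 32.1·(cos -24.600°, sin -24.600°) = (52.104, -57.576). The perpendicularity gives CP at right angles to ZC; with |CP| = 20.9 on the right of ZC, P = C + 20.9·(-0.41628, -0.90924) = (43.404, -76.579). Then |UP| = |P − U| = 88.024.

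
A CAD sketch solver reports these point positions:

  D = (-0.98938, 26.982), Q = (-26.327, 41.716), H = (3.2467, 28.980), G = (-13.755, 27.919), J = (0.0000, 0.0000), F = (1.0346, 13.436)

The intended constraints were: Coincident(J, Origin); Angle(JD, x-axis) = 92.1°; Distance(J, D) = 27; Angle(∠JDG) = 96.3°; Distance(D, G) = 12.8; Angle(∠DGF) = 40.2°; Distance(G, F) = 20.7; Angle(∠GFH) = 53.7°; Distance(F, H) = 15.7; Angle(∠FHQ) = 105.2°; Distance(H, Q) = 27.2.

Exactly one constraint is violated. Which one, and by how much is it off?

Distance(H, Q) = 27.2 — off by 5.00.

J = (0.00, 0.00) ✓; JD at 92.10° ✓; |JD| = 27.00 ✓; ∠JDG = 96.30° ✓; |DG| = 12.80 ✓; ∠DGF = 40.20° ✓; |GF| = 20.70 ✓; ∠GFH = 53.70° ✓; |FH| = 15.70 ✓; ∠FHQ = 105.2° ✓; |HQ| = 32.20 ✗.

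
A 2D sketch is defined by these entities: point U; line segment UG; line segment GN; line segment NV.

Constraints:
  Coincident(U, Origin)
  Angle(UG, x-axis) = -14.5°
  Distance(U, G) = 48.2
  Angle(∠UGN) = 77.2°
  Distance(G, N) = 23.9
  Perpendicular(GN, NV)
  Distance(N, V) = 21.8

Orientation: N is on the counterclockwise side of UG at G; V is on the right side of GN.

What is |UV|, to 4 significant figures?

70.06

U is at the origin; UG runs at -14.5° with length 48.2, so G = 48.2·(cos -14.5°, sin -14.5°) = (46.66, -12.07). ∠UGN = 77.2°, so GN runs at -14.5° + (180° − 77.2°) = 88.30° from the x-axis; with |GN| = 23.9, N = G + 23.9·(cos 88.30°, sin 88.30°) = (47.37, 11.82). GN is perpendicular to NV; with |NV| = 21.8 on the right of GN, V = N + 21.8·(0.9996, -0.02967) = (69.16, 11.17). Then |UV| = |V − U| = 70.06.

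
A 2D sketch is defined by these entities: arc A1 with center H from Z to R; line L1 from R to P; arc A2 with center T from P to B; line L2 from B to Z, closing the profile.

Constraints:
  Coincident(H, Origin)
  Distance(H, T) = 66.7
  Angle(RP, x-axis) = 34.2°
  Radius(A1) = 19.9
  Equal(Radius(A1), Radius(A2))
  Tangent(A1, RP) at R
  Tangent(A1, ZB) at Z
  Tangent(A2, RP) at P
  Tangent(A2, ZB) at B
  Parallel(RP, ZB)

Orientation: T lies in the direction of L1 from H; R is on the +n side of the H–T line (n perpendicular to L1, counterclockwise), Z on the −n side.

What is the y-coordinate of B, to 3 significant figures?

21.0

The slot axis is L1's direction at 34.2°, so u = (cos 34.2°, sin 34.2°) = (0.827, 0.562) and n = (−sin 34.2°, cos 34.2°) = (-0.562, 0.827). H is at the origin and T lies 66.7 along u from H, so T = 66.7·u = (55.2, 37.5). Tangency of A1 to both parallel lines with radius 19.9 puts R and Z at H ± 19.9·n: R = (-11.2, 16.5), Z = (11.2, -16.5). Equal radii place P and B the same way about T: P = T + 19.9·n = (44.0, 53.9), B = T − 19.9·n = (66.4, 21.0). So B.y = 21.0.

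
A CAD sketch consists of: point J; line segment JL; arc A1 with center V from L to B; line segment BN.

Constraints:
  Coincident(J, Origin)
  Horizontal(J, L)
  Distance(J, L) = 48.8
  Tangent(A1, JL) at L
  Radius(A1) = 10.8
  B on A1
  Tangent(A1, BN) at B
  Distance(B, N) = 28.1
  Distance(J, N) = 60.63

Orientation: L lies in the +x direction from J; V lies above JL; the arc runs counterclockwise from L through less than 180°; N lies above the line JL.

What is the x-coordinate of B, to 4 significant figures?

58.31

Checks: |VB| = 10.80 ✓; ∠(VB, BN) = 90.00° ✓; |BN| = 28.10 ✓; |JN| = 60.63 ✓.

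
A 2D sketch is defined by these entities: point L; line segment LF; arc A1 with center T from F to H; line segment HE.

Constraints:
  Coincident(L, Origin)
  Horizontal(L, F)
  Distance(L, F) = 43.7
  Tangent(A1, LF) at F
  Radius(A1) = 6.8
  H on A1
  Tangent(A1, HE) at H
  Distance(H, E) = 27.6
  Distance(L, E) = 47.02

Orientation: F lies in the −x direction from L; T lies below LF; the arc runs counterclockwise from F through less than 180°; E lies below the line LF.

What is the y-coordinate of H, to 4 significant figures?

-10.74

Checks: L.y = 0.00, F.y = 0.00 ✓; |TH| = 6.800 ✓; ∠(TH, HE) = 90.00° ✓; |HE| = 27.60 ✓; |LE| = 47.02 ✓.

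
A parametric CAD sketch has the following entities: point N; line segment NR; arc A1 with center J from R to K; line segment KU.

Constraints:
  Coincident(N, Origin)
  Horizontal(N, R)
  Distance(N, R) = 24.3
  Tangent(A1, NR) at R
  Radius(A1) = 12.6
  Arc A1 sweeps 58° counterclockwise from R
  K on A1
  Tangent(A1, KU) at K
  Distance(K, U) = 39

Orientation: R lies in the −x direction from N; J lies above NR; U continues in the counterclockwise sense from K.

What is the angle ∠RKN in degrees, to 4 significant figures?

127.5°

Tangency of A1 to NR means the radius JR is perpendicular to NR, so J = R + (0, 12.6) = (-24.30, 12.60). On A1, R sits at bearing -90° from J; a 58° counterclockwise sweep puts K at bearing -32°, so K = J + 12.6·(cos -32°, sin -32°) = (-13.61, 5.923). Then cos ∠RKN = KR·KN / (|KR||KN|), giving 127.5°.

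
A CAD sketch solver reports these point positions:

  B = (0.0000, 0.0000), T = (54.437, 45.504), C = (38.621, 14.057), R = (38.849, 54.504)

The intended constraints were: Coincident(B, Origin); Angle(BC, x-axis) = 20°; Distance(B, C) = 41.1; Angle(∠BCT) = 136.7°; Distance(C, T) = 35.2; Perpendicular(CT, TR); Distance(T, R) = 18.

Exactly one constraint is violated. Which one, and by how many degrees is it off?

Perpendicular(CT, TR) — off by 3.30°.

B = (0.00, 0.00) ✓; BC at 20.00° ✓; |BC| = 41.10 ✓; ∠BCT = 136.7° ✓; |CT| = 35.20 ✓; ∠(CT, TR) = 86.70° ✗; |TR| = 18.00 ✓.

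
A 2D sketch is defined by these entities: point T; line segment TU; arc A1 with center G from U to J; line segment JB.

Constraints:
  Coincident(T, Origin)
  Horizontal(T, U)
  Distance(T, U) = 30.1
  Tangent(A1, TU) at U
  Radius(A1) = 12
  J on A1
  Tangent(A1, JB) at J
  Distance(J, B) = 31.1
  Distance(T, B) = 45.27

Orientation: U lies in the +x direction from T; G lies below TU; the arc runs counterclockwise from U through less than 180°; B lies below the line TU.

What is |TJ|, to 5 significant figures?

21.329

T is at the origin; TU is horizontal with |TU| = 30.1 and U on the +x side, so U = (30.100, 0.0000). Since A1 is tangent to TU there, GU ⟂ TU, so G = U + (0, -12) = (30.100, -12.000). Since GJ ⟂ JB (tangency), |GB| = √(12.0² + 31.1²) = 33.335 regardless of where J sits on A1. So B lies on both circle(T, 45.27) and circle(G, 33.335); the below-TU intersection is B = (16.169, -42.284). J is the foot of the tangent from B: J = (18.124, -11.246).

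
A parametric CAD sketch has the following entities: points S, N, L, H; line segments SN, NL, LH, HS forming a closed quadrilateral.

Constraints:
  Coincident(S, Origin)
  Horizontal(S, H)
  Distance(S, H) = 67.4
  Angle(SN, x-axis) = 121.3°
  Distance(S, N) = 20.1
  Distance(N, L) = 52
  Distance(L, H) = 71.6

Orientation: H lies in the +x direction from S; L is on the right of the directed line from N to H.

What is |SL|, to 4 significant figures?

33.06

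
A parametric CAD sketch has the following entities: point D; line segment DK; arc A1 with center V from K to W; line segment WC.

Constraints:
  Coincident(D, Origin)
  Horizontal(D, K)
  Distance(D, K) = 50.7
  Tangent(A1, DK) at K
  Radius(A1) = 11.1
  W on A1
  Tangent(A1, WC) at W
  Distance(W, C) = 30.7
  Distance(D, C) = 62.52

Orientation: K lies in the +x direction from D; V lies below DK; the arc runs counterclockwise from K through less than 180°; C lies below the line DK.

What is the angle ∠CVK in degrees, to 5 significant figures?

170.18°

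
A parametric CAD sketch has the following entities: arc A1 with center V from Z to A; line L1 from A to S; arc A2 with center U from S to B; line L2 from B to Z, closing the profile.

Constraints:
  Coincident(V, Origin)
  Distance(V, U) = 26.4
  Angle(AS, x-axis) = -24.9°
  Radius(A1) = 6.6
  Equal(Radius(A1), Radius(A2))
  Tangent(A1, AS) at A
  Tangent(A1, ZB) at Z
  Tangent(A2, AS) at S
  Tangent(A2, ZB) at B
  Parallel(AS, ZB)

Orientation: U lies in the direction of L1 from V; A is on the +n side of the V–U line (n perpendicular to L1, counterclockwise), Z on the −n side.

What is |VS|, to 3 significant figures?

27.2

The slot axis is L1's direction at -24.9°, so u = (cos -24.9°, sin -24.9°) = (0.907, -0.421) and n = (−sin -24.9°, cos -24.9°) = (0.421, 0.907). V is at the origin and U lies 26.4 along u from V, so U = 26.4·u = (23.9, -11.1). Tangency of A1 to both parallel lines with radius 6.6 puts A and Z at V ± 6.6·n: A = (2.78, 5.99), Z = (-2.78, -5.99). Equal radii place S and B the same way about U: S = U + 6.6·n = (26.7, -5.13), B = U − 6.6·n = (21.2, -17.1). Then |VS| = |S − V| = 27.2.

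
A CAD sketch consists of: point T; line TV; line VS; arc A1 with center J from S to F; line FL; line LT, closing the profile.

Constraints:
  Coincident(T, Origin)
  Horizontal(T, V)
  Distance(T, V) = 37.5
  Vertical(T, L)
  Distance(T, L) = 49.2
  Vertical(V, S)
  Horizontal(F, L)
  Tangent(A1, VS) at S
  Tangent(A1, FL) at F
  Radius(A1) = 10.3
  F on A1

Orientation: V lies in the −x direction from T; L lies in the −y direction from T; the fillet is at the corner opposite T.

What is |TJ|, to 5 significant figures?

47.466

T and L share the same x with |TL| = 49.2 and L on the −y side, so L = (0.0000, -49.200). The virtual corner opposite T is at (-37.500, -49.200). A1 meets VS tangentially, so JS is at right angles to VS and the tangent condition forces JF to be normal to FL, with radius 10.3, so the center J sits 10.3 in from both sides at J = (-27.200, -38.900). Then |TJ| = |J − T| = 47.466.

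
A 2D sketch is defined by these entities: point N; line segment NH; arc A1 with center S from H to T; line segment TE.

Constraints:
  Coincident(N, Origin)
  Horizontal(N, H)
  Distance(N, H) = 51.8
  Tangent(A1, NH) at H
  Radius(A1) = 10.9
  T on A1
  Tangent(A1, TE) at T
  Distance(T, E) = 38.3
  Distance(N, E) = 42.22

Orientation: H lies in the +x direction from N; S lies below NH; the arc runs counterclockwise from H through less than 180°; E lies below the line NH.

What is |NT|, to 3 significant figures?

43.0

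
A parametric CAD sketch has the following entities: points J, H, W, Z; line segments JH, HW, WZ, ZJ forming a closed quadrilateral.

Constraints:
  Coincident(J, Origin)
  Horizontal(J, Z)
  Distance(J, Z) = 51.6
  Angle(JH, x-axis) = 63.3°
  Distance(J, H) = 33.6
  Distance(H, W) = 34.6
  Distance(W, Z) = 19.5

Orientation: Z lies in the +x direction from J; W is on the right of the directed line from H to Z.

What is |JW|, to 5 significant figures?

32.101

J is at the origin; J and Z share the same y with |JZ| = 51.6 and Z in +x, so Z = (51.6, 0). JH runs at 63.3° with |JH| = 33.6, so H = (15.097, 30.017). W is determined by |HW| = 34.6 and |WZ| = 19.5 together: it lies at the intersection of circle(H, 34.6) and circle(Z, 19.5). With |HZ| = 47.260, the foot of the radical line on HZ is 32.273 from H and the perpendicular offset is √(34.6² − 32.273²) = 12.475. Taking the right-of-HZ solution: W = (32.100, -0.11659).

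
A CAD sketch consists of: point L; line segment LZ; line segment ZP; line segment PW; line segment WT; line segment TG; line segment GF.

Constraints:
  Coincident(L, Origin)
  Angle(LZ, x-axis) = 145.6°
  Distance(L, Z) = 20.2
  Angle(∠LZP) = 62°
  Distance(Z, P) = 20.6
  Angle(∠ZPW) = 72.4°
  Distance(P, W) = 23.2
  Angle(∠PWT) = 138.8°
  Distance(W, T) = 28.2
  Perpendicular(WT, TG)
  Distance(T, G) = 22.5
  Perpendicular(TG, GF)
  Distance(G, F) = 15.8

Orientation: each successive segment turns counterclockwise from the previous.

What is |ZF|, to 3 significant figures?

12.7

WT is perpendicular to TG, so TG runs at 142°; with |TG| = 22.5, G = (3.17, 31.5). TG is perpendicular to GF, so GF runs at -128°; with |GF| = 15.8, F = (-6.47, 19.0). Then |ZF| = |F − Z| = 12.7.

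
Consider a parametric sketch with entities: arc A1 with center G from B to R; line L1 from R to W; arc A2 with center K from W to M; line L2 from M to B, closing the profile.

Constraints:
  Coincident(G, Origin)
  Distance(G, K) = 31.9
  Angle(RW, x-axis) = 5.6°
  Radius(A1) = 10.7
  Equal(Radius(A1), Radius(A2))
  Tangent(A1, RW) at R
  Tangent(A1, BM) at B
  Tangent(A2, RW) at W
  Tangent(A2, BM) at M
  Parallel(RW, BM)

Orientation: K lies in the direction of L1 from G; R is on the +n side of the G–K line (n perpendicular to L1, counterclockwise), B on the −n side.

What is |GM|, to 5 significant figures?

33.647

The slot axis is L1's direction at 5.6°, so u = (cos 5.6°, sin 5.6°) = (0.99523, 0.097583) and n = (−sin 5.6°, cos 5.6°) = (-0.097583, 0.99523). G is at the origin and K lies 31.9 along u from G, so K = 31.9·u = (31.748, 3.1129). Tangency of A1 to both parallel lines with radius 10.7 puts R and B at G ± 10.7·n: R = (-1.0441, 10.649), B = (1.0441, -10.649). Equal radii place W and M the same way about K: W = K + 10.7·n = (30.704, 13.762), M = K − 10.7·n = (32.792, -7.5360). Then |GM| = |M − G| = 33.647.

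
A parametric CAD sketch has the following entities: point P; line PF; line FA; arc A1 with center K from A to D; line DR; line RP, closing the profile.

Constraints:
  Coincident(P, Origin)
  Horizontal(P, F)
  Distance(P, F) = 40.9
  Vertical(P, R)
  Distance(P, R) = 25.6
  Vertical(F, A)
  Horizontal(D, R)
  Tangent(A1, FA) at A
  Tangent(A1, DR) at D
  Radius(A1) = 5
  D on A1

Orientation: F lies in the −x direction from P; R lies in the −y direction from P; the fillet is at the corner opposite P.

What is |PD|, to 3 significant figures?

44.1

The virtual corner opposite P is at (-40.9, -25.6). Since A1 is tangent to FA there, KA ⟂ FA and since A1 is tangent to DR there, KD ⟂ DR, with radius 5.0, so the center K sits 5.0 in from both sides at K = (-35.9, -20.6). That places the tangent points at A = (-40.9, -20.6) on FA and D = (-35.9, -25.6) on DR. Then |PD| = |D − P| = 44.1.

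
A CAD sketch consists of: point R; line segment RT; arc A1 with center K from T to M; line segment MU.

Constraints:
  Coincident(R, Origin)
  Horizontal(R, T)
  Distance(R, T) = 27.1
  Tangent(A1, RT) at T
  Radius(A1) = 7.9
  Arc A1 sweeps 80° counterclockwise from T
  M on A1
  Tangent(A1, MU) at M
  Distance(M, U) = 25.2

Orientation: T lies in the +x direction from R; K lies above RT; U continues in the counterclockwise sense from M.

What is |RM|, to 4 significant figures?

35.49

R is at the origin; R and T share the same y with |RT| = 27.1 and T on the +x side, so T = (27.10, 0.000). The tangent condition forces KT to be normal to RT, so K = T + (0, 7.9) = (27.10, 7.900). On A1, T sits at bearing -90° from K; an 80° counterclockwise sweep puts M at bearing -10°, so M = K + 7.9·(cos -10°, sin -10°) = (34.88, 6.528). Then |RM| = |M − R| = 35.49.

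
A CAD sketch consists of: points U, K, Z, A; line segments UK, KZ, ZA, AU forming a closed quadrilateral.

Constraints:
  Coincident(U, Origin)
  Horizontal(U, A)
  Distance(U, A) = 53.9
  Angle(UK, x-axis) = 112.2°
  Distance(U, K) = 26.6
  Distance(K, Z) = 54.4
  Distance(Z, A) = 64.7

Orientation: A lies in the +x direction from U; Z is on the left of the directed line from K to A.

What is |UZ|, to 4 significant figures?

67.89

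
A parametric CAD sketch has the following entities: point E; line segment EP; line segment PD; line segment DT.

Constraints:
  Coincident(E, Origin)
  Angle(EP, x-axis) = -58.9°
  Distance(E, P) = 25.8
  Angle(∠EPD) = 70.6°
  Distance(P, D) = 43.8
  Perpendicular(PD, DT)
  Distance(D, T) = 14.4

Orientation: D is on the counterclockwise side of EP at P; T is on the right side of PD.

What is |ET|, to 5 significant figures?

52.360

E is at the origin; EP runs at -58.9° with length 25.8, so P = 25.8·(cos -58.9°, sin -58.9°) = (13.327, -22.092). ∠EPD = 70.6°, so PD runs at -58.9° + (180° − 70.6°) = 50.500° from the x-axis; with |PD| = 43.8, D = P + 43.8·(cos 50.500°, sin 50.500°) = (41.187, 11.705). PD ⟂ DT; with |DT| = 14.4 on the right of PD, T = D + 14.4·(0.77162, -0.63608) = (52.298, 2.5459). Then |ET| = |T − E| = 52.360.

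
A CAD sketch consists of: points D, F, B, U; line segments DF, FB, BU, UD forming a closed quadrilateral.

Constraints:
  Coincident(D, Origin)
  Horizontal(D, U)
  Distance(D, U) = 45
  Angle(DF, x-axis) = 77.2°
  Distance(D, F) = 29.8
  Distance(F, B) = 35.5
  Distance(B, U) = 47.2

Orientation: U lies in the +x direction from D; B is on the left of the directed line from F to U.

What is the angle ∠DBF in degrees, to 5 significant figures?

21.595°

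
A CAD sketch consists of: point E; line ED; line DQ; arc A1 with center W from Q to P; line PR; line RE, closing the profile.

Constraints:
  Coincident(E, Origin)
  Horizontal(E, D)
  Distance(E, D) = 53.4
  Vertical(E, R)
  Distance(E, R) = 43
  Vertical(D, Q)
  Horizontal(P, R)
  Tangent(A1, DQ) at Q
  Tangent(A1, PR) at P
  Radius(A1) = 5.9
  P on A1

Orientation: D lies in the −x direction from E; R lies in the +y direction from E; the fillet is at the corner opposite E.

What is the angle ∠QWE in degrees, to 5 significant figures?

142.01°

The virtual corner opposite E is at (-53.400, 43.000). A1 meets DQ tangentially, so WQ is at right angles to DQ and A1 meets PR tangentially, so WP is at right angles to PR, with radius 5.9, so the center W sits 5.9 in from both sides at W = (-47.500, 37.100). That places the tangent points at Q = (-53.400, 37.100) on DQ and P = (-47.500, 43.000) on PR. Then cos ∠QWE = WQ·WE / (|WQ||WE|), giving 142.01°.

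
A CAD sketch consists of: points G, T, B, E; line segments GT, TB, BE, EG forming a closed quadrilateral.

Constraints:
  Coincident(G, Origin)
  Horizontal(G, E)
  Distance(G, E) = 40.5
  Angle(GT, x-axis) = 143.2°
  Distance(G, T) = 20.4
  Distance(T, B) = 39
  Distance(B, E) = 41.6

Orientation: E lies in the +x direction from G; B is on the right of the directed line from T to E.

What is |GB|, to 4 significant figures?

21.25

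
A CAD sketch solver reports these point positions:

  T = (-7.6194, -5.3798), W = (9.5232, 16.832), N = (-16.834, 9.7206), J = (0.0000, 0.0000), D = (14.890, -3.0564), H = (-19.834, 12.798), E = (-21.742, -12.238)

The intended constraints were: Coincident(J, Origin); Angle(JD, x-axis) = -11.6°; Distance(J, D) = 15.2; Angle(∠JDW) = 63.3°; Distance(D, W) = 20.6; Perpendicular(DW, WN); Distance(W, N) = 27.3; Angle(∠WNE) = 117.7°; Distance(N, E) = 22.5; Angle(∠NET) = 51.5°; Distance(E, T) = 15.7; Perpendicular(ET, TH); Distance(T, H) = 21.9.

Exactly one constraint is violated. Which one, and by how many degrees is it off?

Perpendicular(ET, TH) — off by 8.00°.

J = (0.00, 0.00) ✓; JD at -11.60° ✓; |JD| = 15.20 ✓; ∠JDW = 63.30° ✓; |DW| = 20.60 ✓; ∠(DW, WN) = 90.00° ✓; |WN| = 27.30 ✓; ∠WNE = 117.7° ✓; |NE| = 22.50 ✓; ∠NET = 51.50° ✓; |ET| = 15.70 ✓; ∠(ET, TH) = 98.00° ✗; |TH| = 21.90 ✓.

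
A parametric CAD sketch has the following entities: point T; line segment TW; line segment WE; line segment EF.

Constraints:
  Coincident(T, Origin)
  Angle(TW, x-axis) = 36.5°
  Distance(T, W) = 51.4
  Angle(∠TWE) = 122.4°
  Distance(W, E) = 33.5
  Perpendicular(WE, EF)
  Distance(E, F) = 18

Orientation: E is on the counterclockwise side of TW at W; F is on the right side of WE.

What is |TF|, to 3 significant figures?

86.6

∠TWE = 122.4°, so WE runs at 36.5° + (180° − 122.4°) = 94.1° from the x-axis; with |WE| = 33.5, E = W + 33.5·(cos 94.1°, sin 94.1°) = (38.9, 64.0). The perpendicularity gives EF at right angles to WE; with |EF| = 18.0 on the right of WE, F = E + 18.0·(0.997, 0.0715) = (56.9, 65.3). Then |TF| = |F − T| = 86.6.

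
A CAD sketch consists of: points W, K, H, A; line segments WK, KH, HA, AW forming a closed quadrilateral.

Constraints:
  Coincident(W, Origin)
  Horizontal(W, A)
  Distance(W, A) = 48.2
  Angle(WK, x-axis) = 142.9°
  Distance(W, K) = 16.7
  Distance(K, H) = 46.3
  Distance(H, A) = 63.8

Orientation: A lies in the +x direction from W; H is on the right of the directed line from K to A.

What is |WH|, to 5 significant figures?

35.775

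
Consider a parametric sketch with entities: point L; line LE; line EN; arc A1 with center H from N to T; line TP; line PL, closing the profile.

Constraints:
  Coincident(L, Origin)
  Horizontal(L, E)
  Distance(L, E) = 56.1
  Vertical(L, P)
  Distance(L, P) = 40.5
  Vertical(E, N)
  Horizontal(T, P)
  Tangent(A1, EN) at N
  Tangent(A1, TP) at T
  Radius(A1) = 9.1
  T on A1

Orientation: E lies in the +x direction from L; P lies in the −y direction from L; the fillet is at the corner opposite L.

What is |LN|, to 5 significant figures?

64.290

L is at the origin; LE is horizontal with |LE| = 56.1 and E on the +x side, so E = (56.100, 0.0000). L and P share the same x with |LP| = 40.5 and P on the −y side, so P = (0.0000, -40.500). The virtual corner opposite L is at (56.100, -40.500). A1 meets EN tangentially, so HN is at right angles to EN and tangency of A1 to TP means the radius HT is perpendicular to TP, with radius 9.1, so the center H sits 9.1 in from both sides at H = (47.000, -31.400). That places the tangent points at N = (56.100, -31.400) on EN and T = (47.000, -40.500) on TP. Then |LN| = |N − L| = 64.290.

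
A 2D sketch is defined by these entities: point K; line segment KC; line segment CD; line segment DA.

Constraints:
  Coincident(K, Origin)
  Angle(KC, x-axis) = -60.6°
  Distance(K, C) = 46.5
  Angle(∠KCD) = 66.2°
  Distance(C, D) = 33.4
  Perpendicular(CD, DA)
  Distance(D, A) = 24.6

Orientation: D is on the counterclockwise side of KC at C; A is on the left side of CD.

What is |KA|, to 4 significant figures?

23.16

K is at the origin; KC runs at -60.6° with length 46.5, so C = 46.5·(cos -60.6°, sin -60.6°) = (22.83, -40.51). ∠KCD = 66.2°, so CD runs at -60.6° + (180° − 66.2°) = 53.20° from the x-axis; with |CD| = 33.4, D = C + 33.4·(cos 53.20°, sin 53.20°) = (42.83, -13.77). CD is perpendicular to DA; with |DA| = 24.6 on the left of CD, A = D + 24.6·(-0.8007, 0.5990) = (23.14, 0.9690). Then |KA| = |A − K| = 23.16.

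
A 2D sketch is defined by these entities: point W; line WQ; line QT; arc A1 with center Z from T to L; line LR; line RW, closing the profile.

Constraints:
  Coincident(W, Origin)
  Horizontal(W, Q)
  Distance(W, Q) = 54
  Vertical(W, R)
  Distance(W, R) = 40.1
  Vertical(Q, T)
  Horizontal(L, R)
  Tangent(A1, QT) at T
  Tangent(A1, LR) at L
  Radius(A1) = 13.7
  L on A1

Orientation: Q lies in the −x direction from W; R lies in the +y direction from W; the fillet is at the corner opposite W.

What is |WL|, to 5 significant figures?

56.852

The virtual corner opposite W is at (-54.000, 40.100). A1 meets QT tangentially, so ZT is at right angles to QT and A1 meets LR tangentially, so ZL is at right angles to LR, with radius 13.7, so the center Z sits 13.7 in from both sides at Z = (-40.300, 26.400). That places the tangent points at T = (-54.000, 26.400) on QT and L = (-40.300, 40.100) on LR. Then |WL| = |L − W| = 56.852.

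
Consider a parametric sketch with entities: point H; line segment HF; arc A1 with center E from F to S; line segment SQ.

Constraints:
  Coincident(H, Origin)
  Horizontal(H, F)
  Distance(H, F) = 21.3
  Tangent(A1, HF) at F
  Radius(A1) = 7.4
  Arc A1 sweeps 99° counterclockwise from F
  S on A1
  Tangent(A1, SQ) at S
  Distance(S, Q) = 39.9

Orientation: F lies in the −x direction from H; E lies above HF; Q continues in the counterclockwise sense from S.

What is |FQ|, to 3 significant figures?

48.0

H is at the origin; H and F share the same y with |HF| = 21.3 and F on the −x side, so F = (-21.3, 0.00). Tangency of A1 to HF means the radius EF is perpendicular to HF, so E = F + (0, 7.4) = (-21.3, 7.40). On A1, F sits at bearing -90° from E; a 99° counterclockwise sweep puts S at bearing 9°, so S = E + 7.4·(cos 9°, sin 9°) = (-14.0, 8.56). Tangency of A1 to SQ means the radius ES is perpendicular to SQ, so SQ runs along (−sin 9°, cos 9°); with |SQ| = 39.9, Q = (-20.2, 48.0). Then |FQ| = |Q − F| = 48.0.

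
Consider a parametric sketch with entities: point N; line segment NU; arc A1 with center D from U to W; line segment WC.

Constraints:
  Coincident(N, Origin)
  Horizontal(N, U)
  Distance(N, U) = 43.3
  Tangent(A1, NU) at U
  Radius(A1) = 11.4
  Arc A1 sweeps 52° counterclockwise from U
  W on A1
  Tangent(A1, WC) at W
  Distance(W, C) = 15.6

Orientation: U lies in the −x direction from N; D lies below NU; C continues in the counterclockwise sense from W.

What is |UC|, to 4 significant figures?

24.97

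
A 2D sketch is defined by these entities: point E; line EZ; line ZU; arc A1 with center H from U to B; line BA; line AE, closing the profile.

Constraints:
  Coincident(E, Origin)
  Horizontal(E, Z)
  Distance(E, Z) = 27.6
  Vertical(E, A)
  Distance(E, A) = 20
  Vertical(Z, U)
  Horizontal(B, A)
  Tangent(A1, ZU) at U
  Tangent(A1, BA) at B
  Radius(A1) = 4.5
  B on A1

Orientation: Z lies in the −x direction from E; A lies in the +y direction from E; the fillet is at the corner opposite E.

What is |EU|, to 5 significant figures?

31.655

E is at the origin; EZ is horizontal with |EZ| = 27.6 and Z on the −x side, so Z = (-27.600, 0.0000). EA is vertical with |EA| = 20.0 and A on the +y side, so A = (0.0000, 20.000). The virtual corner opposite E is at (-27.600, 20.000). Since A1 is tangent to ZU there, HU ⟂ ZU and the tangent condition forces HB to be normal to BA, with radius 4.5, so the center H sits 4.5 in from both sides at H = (-23.100, 15.500). That places the tangent points at U = (-27.600, 15.500) on ZU and B = (-23.100, 20.000) on BA. Then |EU| = |U − E| = 31.655.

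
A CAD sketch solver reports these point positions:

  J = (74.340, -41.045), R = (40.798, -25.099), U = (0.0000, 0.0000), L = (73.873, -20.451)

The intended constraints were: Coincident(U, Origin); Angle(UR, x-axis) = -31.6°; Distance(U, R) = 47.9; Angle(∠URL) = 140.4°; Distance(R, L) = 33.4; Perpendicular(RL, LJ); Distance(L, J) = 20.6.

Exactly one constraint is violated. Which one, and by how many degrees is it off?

Perpendicular(RL, LJ) — off by 6.70°.

U = (0.00, 0.00) ✓; UR at -31.60° ✓; |UR| = 47.90 ✓; ∠URL = 140.4° ✓; |RL| = 33.40 ✓; ∠(RL, LJ) = 96.70° ✗; |LJ| = 20.60 ✓.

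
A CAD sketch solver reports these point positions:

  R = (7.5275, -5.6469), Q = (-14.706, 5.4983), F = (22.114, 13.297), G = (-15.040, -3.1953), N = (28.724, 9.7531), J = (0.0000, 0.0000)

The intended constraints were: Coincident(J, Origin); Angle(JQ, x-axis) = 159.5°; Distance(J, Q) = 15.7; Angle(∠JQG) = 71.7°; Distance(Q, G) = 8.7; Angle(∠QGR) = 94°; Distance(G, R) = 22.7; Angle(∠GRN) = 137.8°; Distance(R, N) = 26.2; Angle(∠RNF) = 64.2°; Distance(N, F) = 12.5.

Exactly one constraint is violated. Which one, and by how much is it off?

Distance(N, F) = 12.5 — off by 5.00.

J = (0.00, 0.00) ✓; JQ at 159.5° ✓; |JQ| = 15.70 ✓; ∠JQG = 71.70° ✓; |QG| = 8.700 ✓; ∠QGR = 94.00° ✓; |GR| = 22.70 ✓; ∠GRN = 137.8° ✓; |RN| = 26.20 ✓; ∠RNF = 64.20° ✓; |NF| = 7.500 ✗.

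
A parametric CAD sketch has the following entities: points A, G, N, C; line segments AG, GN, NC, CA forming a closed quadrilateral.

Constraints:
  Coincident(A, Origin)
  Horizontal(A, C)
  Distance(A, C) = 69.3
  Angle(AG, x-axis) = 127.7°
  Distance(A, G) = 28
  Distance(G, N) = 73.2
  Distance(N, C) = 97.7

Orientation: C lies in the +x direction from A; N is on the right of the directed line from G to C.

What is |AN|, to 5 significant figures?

52.880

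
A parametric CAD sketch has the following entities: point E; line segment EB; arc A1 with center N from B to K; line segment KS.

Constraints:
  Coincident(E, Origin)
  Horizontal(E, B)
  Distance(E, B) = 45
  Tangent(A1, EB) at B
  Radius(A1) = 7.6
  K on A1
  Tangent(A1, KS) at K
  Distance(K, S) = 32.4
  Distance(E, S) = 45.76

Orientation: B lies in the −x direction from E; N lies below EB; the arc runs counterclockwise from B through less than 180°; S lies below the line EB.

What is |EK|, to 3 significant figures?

52.1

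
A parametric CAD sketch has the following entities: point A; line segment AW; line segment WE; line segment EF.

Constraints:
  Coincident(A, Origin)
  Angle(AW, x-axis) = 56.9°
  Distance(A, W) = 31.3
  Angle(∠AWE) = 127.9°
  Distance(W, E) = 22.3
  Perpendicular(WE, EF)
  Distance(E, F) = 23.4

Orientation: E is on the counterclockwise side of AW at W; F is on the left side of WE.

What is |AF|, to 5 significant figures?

41.547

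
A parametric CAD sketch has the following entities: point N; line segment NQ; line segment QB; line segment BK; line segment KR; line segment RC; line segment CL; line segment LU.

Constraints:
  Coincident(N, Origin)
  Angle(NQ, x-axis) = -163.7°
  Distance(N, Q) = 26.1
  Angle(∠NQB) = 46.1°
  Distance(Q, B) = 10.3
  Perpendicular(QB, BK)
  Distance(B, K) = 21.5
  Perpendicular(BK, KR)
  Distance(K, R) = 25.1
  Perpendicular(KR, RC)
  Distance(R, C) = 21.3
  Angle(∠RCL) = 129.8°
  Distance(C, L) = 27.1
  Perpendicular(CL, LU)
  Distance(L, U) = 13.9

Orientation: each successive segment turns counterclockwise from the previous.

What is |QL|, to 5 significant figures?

18.173

N is at the origin; NQ runs at -163.7° with length 26.1, so Q = (-25.051, -7.3254). ∠NQB = 46.1° gives QB at -29.800° from the x-axis; with |QB| = 10.3, B = (-16.113, -12.444). QB ⟂ BK, so BK runs at 60.200°; with |BK| = 21.5, K = (-5.4280, 6.2127). BK ⟂ KR, so KR runs at 150.20°; with |KR| = 25.1, R = (-27.209, 18.687). The perpendicularity gives RC at right angles to KR, so RC runs at -119.80°; with |RC| = 21.3, C = (-37.794, 0.20337). ∠RCL = 129.8° gives CL at -69.600° from the x-axis; with |CL| = 27.1, L = (-28.348, -25.197). Then |QL| = |L − Q| = 18.173.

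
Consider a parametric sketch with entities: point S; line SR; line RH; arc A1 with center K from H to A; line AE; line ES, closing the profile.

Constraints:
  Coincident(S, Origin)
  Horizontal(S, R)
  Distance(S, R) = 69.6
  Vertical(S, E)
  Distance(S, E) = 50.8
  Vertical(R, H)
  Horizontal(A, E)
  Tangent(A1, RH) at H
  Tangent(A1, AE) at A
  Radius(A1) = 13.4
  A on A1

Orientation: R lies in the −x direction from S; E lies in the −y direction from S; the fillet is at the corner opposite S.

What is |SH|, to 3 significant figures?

79.0

S is at the origin; S and R share the same y with |SR| = 69.6 and R on the −x side, so R = (-69.6, 0.00). S and E share the same x with |SE| = 50.8 and E on the −y side, so E = (0.00, -50.8). The virtual corner opposite S is at (-69.6, -50.8). The tangent condition forces KH to be normal to RH and tangency of A1 to AE means the radius KA is perpendicular to AE, with radius 13.4, so the center K sits 13.4 in from both sides at K = (-56.2, -37.4). That places the tangent points at H = (-69.6, -37.4) on RH and A = (-56.2, -50.8) on AE. Then |SH| = |H − S| = 79.0.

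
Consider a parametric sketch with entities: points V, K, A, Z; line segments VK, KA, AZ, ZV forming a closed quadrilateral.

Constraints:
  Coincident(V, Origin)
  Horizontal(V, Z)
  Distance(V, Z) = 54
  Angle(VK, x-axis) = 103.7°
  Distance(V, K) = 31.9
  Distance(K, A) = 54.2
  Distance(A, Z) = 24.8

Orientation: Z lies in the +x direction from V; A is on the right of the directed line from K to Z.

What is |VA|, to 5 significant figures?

31.374

Checks: VK at 103.7° ✓; |KA| = 54.20 ✓; |AZ| = 24.80 ✓.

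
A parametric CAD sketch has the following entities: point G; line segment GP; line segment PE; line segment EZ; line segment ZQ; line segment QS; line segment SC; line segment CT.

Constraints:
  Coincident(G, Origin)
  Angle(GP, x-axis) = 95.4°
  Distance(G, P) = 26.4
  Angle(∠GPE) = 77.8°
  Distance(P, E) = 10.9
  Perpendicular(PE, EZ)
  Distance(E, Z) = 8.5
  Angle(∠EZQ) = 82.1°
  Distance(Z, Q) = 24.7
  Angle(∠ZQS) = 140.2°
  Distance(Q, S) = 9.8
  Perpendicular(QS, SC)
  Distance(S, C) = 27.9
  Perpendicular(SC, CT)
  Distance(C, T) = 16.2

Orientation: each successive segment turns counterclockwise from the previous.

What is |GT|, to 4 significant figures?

35.22

G is at the origin; GP runs at 95.4° with length 26.4, so P = (-2.484, 26.28). ∠GPE = 77.8° gives PE at -162.4° from the x-axis; with |PE| = 10.9, E = (-12.87, 22.99). PE ⟂ EZ, so EZ runs at -72.40°; with |EZ| = 8.5, Z = (-10.30, 14.88). ∠EZQ = 82.1° gives ZQ at 25.50° from the x-axis; with |ZQ| = 24.7, Q = (11.99, 25.52). ∠ZQS = 140.2° gives QS at 65.30° from the x-axis; with |QS| = 9.8, S = (16.08, 34.42). The perpendicularity gives SC at right angles to QS, so SC runs at 155.3°; with |SC| = 27.9, C = (-9.263, 46.08). SC is perpendicular to CT, so CT runs at -114.7°; with |CT| = 16.2, T = (-16.03, 31.36). Then |GT| = |T − G| = 35.22.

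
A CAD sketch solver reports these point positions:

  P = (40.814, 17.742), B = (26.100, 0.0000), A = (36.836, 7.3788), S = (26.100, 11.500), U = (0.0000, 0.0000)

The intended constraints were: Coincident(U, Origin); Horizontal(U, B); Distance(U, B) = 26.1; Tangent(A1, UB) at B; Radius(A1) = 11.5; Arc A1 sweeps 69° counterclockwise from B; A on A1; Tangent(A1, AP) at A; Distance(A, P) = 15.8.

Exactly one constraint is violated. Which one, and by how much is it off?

Distance(A, P) = 15.8 — off by 4.70.

U = (0.00, 0.00) ✓; U.y = 0.00, B.y = 0.00 ✓; |UB| = 26.10 ✓; ∠(SB, BU) = 90.00° ✓; |SB| = 11.50 ✓; bearing(S→A) − bearing(S→B) = 69.00° ✓; |SA| = 11.50 ✓; ∠(SA, AP) = 90.00° ✓; |AP| = 11.10 ✗.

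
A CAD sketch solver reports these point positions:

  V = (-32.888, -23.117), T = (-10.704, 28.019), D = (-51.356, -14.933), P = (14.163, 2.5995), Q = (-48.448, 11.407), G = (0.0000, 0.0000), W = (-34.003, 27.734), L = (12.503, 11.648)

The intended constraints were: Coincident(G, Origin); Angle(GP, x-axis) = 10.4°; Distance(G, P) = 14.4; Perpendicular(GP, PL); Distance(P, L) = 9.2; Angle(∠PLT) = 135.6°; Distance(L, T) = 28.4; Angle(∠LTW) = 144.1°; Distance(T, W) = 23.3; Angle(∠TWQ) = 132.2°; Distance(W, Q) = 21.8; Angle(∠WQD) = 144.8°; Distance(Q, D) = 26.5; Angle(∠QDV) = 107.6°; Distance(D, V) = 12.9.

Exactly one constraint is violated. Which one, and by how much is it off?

Distance(D, V) = 12.9 — off by 7.30.

G = (0.00, 0.00) ✓; GP at 10.40° ✓; |GP| = 14.40 ✓; ∠(GP, PL) = 90.00° ✓; |PL| = 9.200 ✓; ∠PLT = 135.6° ✓; |LT| = 28.40 ✓; ∠LTW = 144.1° ✓; |TW| = 23.30 ✓; ∠TWQ = 132.2° ✓; |WQ| = 21.80 ✓; ∠WQD = 144.8° ✓; |QD| = 26.50 ✓; ∠QDV = 107.6° ✓; |DV| = 20.20 ✗.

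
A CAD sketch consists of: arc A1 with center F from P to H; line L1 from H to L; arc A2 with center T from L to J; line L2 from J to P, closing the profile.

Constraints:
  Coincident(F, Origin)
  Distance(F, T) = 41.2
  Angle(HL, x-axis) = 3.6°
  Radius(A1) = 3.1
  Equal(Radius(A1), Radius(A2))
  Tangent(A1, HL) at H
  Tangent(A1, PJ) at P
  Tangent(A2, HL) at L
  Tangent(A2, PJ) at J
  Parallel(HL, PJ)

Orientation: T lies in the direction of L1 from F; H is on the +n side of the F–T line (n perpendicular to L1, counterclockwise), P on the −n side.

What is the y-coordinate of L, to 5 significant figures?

5.6809

Tangency of A1 to both parallel lines with radius 3.1 puts H and P at F ± 3.1·n: H = (-0.19465, 3.0939), P = (0.19465, -3.0939). Equal radii place L and J the same way about T: L = T + 3.1·n = (40.924, 5.6809), J = T − 3.1·n = (41.313, -0.50691). So L.y = 5.6809.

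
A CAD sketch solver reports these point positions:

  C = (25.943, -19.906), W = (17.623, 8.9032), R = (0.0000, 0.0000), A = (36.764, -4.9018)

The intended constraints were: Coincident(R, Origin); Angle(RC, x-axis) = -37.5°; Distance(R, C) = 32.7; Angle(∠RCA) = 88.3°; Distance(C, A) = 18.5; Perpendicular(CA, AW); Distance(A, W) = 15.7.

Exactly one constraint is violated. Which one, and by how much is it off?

Distance(A, W) = 15.7 — off by 7.90.

R = (0.00, 0.00) ✓; RC at -37.50° ✓; |RC| = 32.70 ✓; ∠RCA = 88.30° ✓; |CA| = 18.50 ✓; ∠(CA, AW) = 90.00° ✓; |AW| = 23.60 ✗.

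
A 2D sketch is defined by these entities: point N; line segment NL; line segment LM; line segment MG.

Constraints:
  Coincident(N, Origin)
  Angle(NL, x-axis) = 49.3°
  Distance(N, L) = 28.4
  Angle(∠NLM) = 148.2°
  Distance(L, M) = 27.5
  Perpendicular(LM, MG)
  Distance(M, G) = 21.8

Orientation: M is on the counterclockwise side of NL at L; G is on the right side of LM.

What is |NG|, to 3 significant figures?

63.4

N is at the origin; NL runs at 49.3° with length 28.4, so L = 28.4·(cos 49.3°, sin 49.3°) = (18.5, 21.5). ∠NLM = 148.2°, so LM runs at 49.3° + (180° − 148.2°) = 81.1° from the x-axis; with |LM| = 27.5, M = L + 27.5·(cos 81.1°, sin 81.1°) = (22.8, 48.7). The perpendicularity gives MG at right angles to LM; with |MG| = 21.8 on the right of LM, G = M + 21.8·(0.988, -0.155) = (44.3, 45.3). Then |NG| = |G − N| = 63.4.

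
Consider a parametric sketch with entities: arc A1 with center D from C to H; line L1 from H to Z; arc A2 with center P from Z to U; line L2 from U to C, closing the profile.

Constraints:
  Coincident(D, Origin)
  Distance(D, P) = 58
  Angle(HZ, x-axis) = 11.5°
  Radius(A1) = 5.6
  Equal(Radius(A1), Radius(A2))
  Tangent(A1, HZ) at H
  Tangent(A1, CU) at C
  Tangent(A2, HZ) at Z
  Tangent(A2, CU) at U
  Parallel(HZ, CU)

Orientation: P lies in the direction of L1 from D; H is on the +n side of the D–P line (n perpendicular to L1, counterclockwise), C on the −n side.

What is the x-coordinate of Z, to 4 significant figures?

55.72

The slot axis is L1's direction at 11.5°, so u = (cos 11.5°, sin 11.5°) = (0.9799, 0.1994) and n = (−sin 11.5°, cos 11.5°) = (-0.1994, 0.9799). D is at the origin and P lies 58.0 along u from D, so P = 58.0·u = (56.84, 11.56). Tangency of A1 to both parallel lines with radius 5.6 puts H and C at D ± 5.6·n: H = (-1.116, 5.488), C = (1.116, -5.488). Equal radii place Z and U the same way about P: Z = P + 5.6·n = (55.72, 17.05), U = P − 5.6·n = (57.95, 6.076). So Z.x = 55.72.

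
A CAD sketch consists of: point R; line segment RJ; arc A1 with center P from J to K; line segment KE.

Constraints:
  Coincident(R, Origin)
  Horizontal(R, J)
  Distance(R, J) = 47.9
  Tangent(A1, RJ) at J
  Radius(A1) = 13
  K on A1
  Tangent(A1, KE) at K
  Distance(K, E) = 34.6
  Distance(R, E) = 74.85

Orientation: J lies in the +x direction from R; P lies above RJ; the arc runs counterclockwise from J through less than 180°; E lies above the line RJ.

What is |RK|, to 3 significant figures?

62.5

R is at the origin; R and J share the same y with |RJ| = 47.9 and J on the +x side, so J = (47.9, 0.00). Since A1 is tangent to RJ there, PJ ⟂ RJ, so P = J + (0, 13) = (47.9, 13.0). Since PK ⟂ KE (tangency), |PE| = √(13.0² + 34.6²) = 37.0 regardless of where K sits on A1. So E lies on both circle(R, 74.85) and circle(P, 37.0); the above-RJ intersection is E = (56.7, 48.9). K is the foot of the tangent from E: K = (60.8, 14.6).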